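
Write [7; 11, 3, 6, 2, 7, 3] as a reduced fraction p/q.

76930/10853

Using pₖ = aₖpₖ₋₁ + pₖ₋₂ and qₖ = aₖqₖ₋₁ + qₖ₋₂:
  k=0: a=7, p=7, q=1
  k=1: a=11, p=78, q=11
  k=2: a=3, p=241, q=34
  k=3: a=6, p=1524, q=215
  k=4: a=2, p=3289, q=464
  k=5: a=7, p=24547, q=3463
  k=6: a=3, p=76930, q=10853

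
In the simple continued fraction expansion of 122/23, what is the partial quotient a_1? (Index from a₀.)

122 = 5·23 + 7   →  a_0 = 5
23 = 3·7 + 2   →  a_1 = 3

3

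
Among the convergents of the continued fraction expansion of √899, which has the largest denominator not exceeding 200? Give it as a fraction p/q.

1799/60

√899 = [29; 1, 58, …] (period length 2).
Convergents:
  p_0/q_0 = 29/1
  p_1/q_1 = 30/1
  p_2/q_2 = 1769/59
  p_3/q_3 = 1799/60
  p_4/q_4 = 106111/3539
q_3 = 60 ≤ 200 < 3539 = q_4, so the answer is 1799/60.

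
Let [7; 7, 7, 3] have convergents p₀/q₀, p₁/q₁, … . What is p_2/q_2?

Using pₖ = aₖpₖ₋₁ + pₖ₋₂, qₖ = aₖqₖ₋₁ + qₖ₋₂ (with p₋₁=1, p₋₂=0, q₋₁=0, q₋₂=1):
  k=0: a=7, p=7, q=1
  k=1: a=7, p=50, q=7
  k=2: a=7, p=357, q=50

357/50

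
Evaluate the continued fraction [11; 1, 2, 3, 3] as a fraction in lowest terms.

Fold from the inside: start with 3/1.
  3 + 1/3 = 10/3
  2 + 3/10 = 23/10
  1 + 10/23 = 33/23
  11 + 23/33 = 386/33

386/33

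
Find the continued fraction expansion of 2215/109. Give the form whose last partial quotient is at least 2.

[20; 3, 8, 1, 3]

2215 = 20·109 + 35
109 = 3·35 + 4
35 = 8·4 + 3
4 = 1·3 + 1
3 = 3·1 + 0  (stop)
So 2215/109 = [20; 3, 8, 1, 3].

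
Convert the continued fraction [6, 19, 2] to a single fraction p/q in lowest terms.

Using pₖ = aₖpₖ₋₁ + pₖ₋₂ and qₖ = aₖqₖ₋₁ + qₖ₋₂:
  k=0: a=6, p=6, q=1
  k=1: a=19, p=115, q=19
  k=2: a=2, p=236, q=39

236/39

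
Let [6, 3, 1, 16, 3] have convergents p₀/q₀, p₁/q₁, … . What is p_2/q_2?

Using pₖ = aₖpₖ₋₁ + pₖ₋₂, qₖ = aₖqₖ₋₁ + qₖ₋₂ (with p₋₁=1, p₋₂=0, q₋₁=0, q₋₂=1):
  k=0: a=6, p=6, q=1
  k=1: a=3, p=19, q=3
  k=2: a=1, p=25, q=4

25/4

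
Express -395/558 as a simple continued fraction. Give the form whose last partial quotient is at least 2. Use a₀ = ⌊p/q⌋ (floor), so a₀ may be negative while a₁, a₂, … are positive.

[-1; 3, 2, 2, 1, 3, 6]

-395 = -1×558 + 163
558 = 3×163 + 69
163 = 2×69 + 25
69 = 2×25 + 19
25 = 1×19 + 6
19 = 3×6 + 1
6 = 6×1 + 0  (stop)
So -395/558 = [-1; 3, 2, 2, 1, 3, 6].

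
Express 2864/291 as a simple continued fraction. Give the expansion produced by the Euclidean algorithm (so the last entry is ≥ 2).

2864 = 9×291 + 245
291 = 1×245 + 46
245 = 5×46 + 15
46 = 3×15 + 1
15 = 15×1 + 0  (stop)
So 2864/291 = [9; 1, 5, 3, 15].

[9; 1, 5, 3, 15]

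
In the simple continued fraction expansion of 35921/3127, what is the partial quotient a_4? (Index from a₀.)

35921 = 11·3127 + 1524   →  a_0 = 11
3127 = 2·1524 + 79   →  a_1 = 2
1524 = 19·79 + 23   →  a_2 = 19
79 = 3·23 + 10   →  a_3 = 3
23 = 2·10 + 3   →  a_4 = 2

2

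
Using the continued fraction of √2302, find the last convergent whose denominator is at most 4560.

218737/4559

√2302 = [47; 1, 46, 1, 94, …] (period length 4).
Convergents:
  p_0/q_0 = 47/1
  p_1/q_1 = 48/1
  p_2/q_2 = 2255/47
  p_3/q_3 = 2303/48
  p_4/q_4 = 218737/4559
  p_5/q_5 = 221040/4607
q_4 = 4559 ≤ 4560 < 4607 = q_5, so the answer is 218737/4559.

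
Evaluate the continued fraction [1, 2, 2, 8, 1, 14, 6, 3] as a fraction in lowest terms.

18875/13441

Using pₖ = aₖpₖ₋₁ + pₖ₋₂ and qₖ = aₖqₖ₋₁ + qₖ₋₂:
  k=0: a=1, p=1, q=1
  k=1: a=2, p=3, q=2
  k=2: a=2, p=7, q=5
  k=3: a=8, p=59, q=42
  k=4: a=1, p=66, q=47
  k=5: a=14, p=983, q=700
  k=6: a=6, p=5964, q=4247
  k=7: a=3, p=18875, q=13441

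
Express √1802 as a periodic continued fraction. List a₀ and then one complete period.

[42; 2, 4, 2, 84]

a₀ = ⌊√1802⌋ = 42.
With m₀=0, d₀=1 and mₖ₊₁ = dₖaₖ − mₖ, dₖ₊₁ = (n − mₖ₊₁²)/dₖ, aₖ₊₁ = ⌊(a₀+mₖ₊₁)/dₖ₊₁⌋:
  k=1: m=42, d=38, a=2
  k=2: m=34, d=17, a=4
  k=3: m=34, d=38, a=2
  k=4: m=42, d=1, a=84
d=1 and a=2a₀=84 at k=4, so the next step gives (m, d) = (42, 38) again — its k=1 value — and the period has length 4.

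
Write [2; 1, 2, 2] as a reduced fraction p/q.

19/7

Using pₖ = aₖpₖ₋₁ + pₖ₋₂ and qₖ = aₖqₖ₋₁ + qₖ₋₂:
  k=0: a=2, p=2, q=1
  k=1: a=1, p=3, q=1
  k=2: a=2, p=8, q=3
  k=3: a=2, p=19, q=7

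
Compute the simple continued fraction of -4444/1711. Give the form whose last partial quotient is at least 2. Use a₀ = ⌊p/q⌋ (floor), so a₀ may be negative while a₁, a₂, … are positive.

[-3; 2, 2, 14, 2, 11]

-4444 = -3*1711 + 689
1711 = 2*689 + 333
689 = 2*333 + 23
333 = 14*23 + 11
23 = 2*11 + 1
11 = 11*1 + 0  (stop)
So -4444/1711 = [-3; 2, 2, 14, 2, 11].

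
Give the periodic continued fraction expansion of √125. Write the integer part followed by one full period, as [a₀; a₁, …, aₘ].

[11; 5, 1, 1, 5, 22]

a₀ = ⌊√125⌋ = 11.
With m₀=0, d₀=1 and mₖ₊₁ = dₖaₖ − mₖ, dₖ₊₁ = (n − mₖ₊₁²)/dₖ, aₖ₊₁ = ⌊(a₀+mₖ₊₁)/dₖ₊₁⌋:
  k=1: m=11, d=4, a=5
  k=2: m=9, d=11, a=1
  k=3: m=2, d=11, a=1
  k=4: m=9, d=4, a=5
  k=5: m=11, d=1, a=22
d=1 and a=2a₀=22 at k=5, so the next step gives (m, d) = (11, 4) again — its k=1 value — and the period has length 5.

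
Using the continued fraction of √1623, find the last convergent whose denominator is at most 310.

√1623 = [40; 3, 2, 26, 2, 3, 80, …] (period length 6).
Convergents:
  p_0/q_0 = 40/1
  p_1/q_1 = 121/3
  p_2/q_2 = 282/7
  p_3/q_3 = 7453/185
  p_4/q_4 = 15188/377
q_3 = 185 ≤ 310 < 377 = q_4, so the answer is 7453/185.

7453/185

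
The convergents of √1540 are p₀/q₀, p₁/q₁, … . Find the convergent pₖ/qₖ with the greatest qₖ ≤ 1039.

23271/593

√1540 = [39; 4, 8, 2, 8, 4, 78, …] (period length 6).
Convergents:
  p_0/q_0 = 39/1
  p_1/q_1 = 157/4
  p_2/q_2 = 1295/33
  p_3/q_3 = 2747/70
  p_4/q_4 = 23271/593
  p_5/q_5 = 95831/2442
q_4 = 593 ≤ 1039 < 2442 = q_5, so the answer is 23271/593.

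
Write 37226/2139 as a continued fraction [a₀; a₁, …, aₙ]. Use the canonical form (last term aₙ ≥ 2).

[17; 2, 2, 11, 6, 6]

37226 = 17*2139 + 863
2139 = 2*863 + 413
863 = 2*413 + 37
413 = 11*37 + 6
37 = 6*6 + 1
6 = 6*1 + 0  (stop)
So 37226/2139 = [17; 2, 2, 11, 6, 6].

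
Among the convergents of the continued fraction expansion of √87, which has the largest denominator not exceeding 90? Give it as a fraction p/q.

√87 = [9; 3, 18, …] (period length 2).
Convergents:
  p_0/q_0 = 9/1
  p_1/q_1 = 28/3
  p_2/q_2 = 513/55
  p_3/q_3 = 1567/168
q_2 = 55 ≤ 90 < 168 = q_3, so the answer is 513/55.

513/55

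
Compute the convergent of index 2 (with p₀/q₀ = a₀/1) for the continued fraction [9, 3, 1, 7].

37/4

Using pₖ = aₖpₖ₋₁ + pₖ₋₂, qₖ = aₖqₖ₋₁ + qₖ₋₂ (with p₋₁=1, p₋₂=0, q₋₁=0, q₋₂=1):
  k=0: a=9, p=9, q=1
  k=1: a=3, p=28, q=3
  k=2: a=1, p=37, q=4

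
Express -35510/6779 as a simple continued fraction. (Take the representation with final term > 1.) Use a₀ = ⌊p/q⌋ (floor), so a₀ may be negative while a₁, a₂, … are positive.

-35510 = -6×6779 + 5164
6779 = 1×5164 + 1615
5164 = 3×1615 + 319
1615 = 5×319 + 20
319 = 15×20 + 19
20 = 1×19 + 1
19 = 19×1 + 0  (stop)
So -35510/6779 = [-6; 1, 3, 5, 15, 1, 19].

[-6; 1, 3, 5, 15, 1, 19]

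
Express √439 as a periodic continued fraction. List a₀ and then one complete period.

a₀ = ⌊√439⌋ = 20.
With m₀=0, d₀=1 and mₖ₊₁ = dₖaₖ − mₖ, dₖ₊₁ = (n − mₖ₊₁²)/dₖ, aₖ₊₁ = ⌊(a₀+mₖ₊₁)/dₖ₊₁⌋:
  k=1: m=20, d=39, a=1
  k=2: m=19, d=2, a=19
  k=3: m=19, d=39, a=1
  k=4: m=20, d=1, a=40
d=1 and a=2a₀=40 at k=4, so the next step gives (m, d) = (20, 39) again — its k=1 value — and the period has length 4.

[20; 1, 19, 1, 40]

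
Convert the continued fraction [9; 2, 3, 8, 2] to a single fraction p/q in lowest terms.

Fold from the inside: start with 2/1.
  8 + 1/2 = 17/2
  3 + 2/17 = 53/17
  2 + 17/53 = 123/53
  9 + 53/123 = 1160/123

1160/123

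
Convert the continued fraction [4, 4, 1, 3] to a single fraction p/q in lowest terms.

Fold from the inside: start with 3/1.
  1 + 1/3 = 4/3
  4 + 3/4 = 19/4
  4 + 4/19 = 80/19

80/19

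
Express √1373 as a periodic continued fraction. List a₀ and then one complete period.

[37; 18, 1, 1, 18, 74]

a₀ = ⌊√1373⌋ = 37.
With m₀=0, d₀=1 and mₖ₊₁ = dₖaₖ − mₖ, dₖ₊₁ = (n − mₖ₊₁²)/dₖ, aₖ₊₁ = ⌊(a₀+mₖ₊₁)/dₖ₊₁⌋:
  k=1: m=37, d=4, a=18
  k=2: m=35, d=37, a=1
  k=3: m=2, d=37, a=1
  k=4: m=35, d=4, a=18
  k=5: m=37, d=1, a=74
d=1 and a=2a₀=74 at k=5, so the next step gives (m, d) = (37, 4) again — its k=1 value — and the period has length 5.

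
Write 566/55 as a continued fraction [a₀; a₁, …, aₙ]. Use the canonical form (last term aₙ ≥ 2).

[10; 3, 2, 3, 2]

566 = 10*55 + 16
55 = 3*16 + 7
16 = 2*7 + 2
7 = 3*2 + 1
2 = 2*1 + 0  (stop)
So 566/55 = [10; 3, 2, 3, 2].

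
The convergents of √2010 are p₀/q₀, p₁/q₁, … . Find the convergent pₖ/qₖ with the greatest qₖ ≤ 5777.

144721/3228

√2010 = [44; 1, 4, 1, 88, …] (period length 4).
Convergents:
  p_0/q_0 = 44/1
  p_1/q_1 = 45/1
  p_2/q_2 = 224/5
  p_3/q_3 = 269/6
  p_4/q_4 = 23896/533
  p_5/q_5 = 24165/539
  p_6/q_6 = 120556/2689
  p_7/q_7 = 144721/3228
  p_8/q_8 = 12856004/286753
q_7 = 3228 ≤ 5777 < 286753 = q_8, so the answer is 144721/3228.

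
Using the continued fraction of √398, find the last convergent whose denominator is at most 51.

√398 = [19; 1, 18, 1, 38, …] (period length 4).
Convergents:
  p_0/q_0 = 19/1
  p_1/q_1 = 20/1
  p_2/q_2 = 379/19
  p_3/q_3 = 399/20
  p_4/q_4 = 15541/779
q_3 = 20 ≤ 51 < 779 = q_4, so the answer is 399/20.

399/20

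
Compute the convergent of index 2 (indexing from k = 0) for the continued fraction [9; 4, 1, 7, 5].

Using pₖ = aₖpₖ₋₁ + pₖ₋₂, qₖ = aₖqₖ₋₁ + qₖ₋₂ (with p₋₁=1, p₋₂=0, q₋₁=0, q₋₂=1):
  k=0: a=9, p=9, q=1
  k=1: a=4, p=37, q=4
  k=2: a=1, p=46, q=5

46/5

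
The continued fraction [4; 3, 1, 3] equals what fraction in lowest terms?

64/15

Using pₖ = aₖpₖ₋₁ + pₖ₋₂ and qₖ = aₖqₖ₋₁ + qₖ₋₂:
  k=0: a=4, p=4, q=1
  k=1: a=3, p=13, q=3
  k=2: a=1, p=17, q=4
  k=3: a=3, p=64, q=15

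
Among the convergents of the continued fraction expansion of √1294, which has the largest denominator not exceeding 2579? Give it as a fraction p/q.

√1294 = [35; 1, 34, 1, 70, …] (period length 4).
Convergents:
  p_0/q_0 = 35/1
  p_1/q_1 = 36/1
  p_2/q_2 = 1259/35
  p_3/q_3 = 1295/36
  p_4/q_4 = 91909/2555
  p_5/q_5 = 93204/2591
q_4 = 2555 ≤ 2579 < 2591 = q_5, so the answer is 91909/2555.

91909/2555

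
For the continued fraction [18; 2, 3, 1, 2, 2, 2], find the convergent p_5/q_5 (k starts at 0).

1088/59

Using pₖ = aₖpₖ₋₁ + pₖ₋₂, qₖ = aₖqₖ₋₁ + qₖ₋₂ (with p₋₁=1, p₋₂=0, q₋₁=0, q₋₂=1):
  k=0: a=18, p=18, q=1
  k=1: a=2, p=37, q=2
  k=2: a=3, p=129, q=7
  k=3: a=1, p=166, q=9
  k=4: a=2, p=461, q=25
  k=5: a=2, p=1088, q=59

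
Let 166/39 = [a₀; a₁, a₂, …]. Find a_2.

166 = 4·39 + 10   →  a_0 = 4
39 = 3·10 + 9   →  a_1 = 3
10 = 1·9 + 1   →  a_2 = 1

1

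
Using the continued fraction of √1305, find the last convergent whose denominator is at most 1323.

20844/577

√1305 = [36; 8, 72, …] (period length 2).
Convergents:
  p_0/q_0 = 36/1
  p_1/q_1 = 289/8
  p_2/q_2 = 20844/577
  p_3/q_3 = 167041/4624
q_2 = 577 ≤ 1323 < 4624 = q_3, so the answer is 20844/577.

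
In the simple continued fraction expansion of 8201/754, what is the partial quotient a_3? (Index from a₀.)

9

8201 = 10·754 + 661   →  a_0 = 10
754 = 1·661 + 93   →  a_1 = 1
661 = 7·93 + 10   →  a_2 = 7
93 = 9·10 + 3   →  a_3 = 9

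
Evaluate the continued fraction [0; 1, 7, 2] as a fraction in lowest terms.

15/17

Using pₖ = aₖpₖ₋₁ + pₖ₋₂ and qₖ = aₖqₖ₋₁ + qₖ₋₂:
  k=0: a=0, p=0, q=1
  k=1: a=1, p=1, q=1
  k=2: a=7, p=7, q=8
  k=3: a=2, p=15, q=17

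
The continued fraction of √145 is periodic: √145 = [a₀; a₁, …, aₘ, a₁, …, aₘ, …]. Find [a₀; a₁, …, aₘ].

a₀ = ⌊√145⌋ = 12.
With m₀=0, d₀=1 and mₖ₊₁ = dₖaₖ − mₖ, dₖ₊₁ = (n − mₖ₊₁²)/dₖ, aₖ₊₁ = ⌊(a₀+mₖ₊₁)/dₖ₊₁⌋:
  k=1: m=12, d=1, a=24
d=1 and a=2a₀=24 at k=1, so the next step gives (m, d) = (12, 1) again — its k=1 value — and the period has length 1.

[12; 24]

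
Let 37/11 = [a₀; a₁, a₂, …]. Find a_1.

2

37 = 3·11 + 4   →  a_0 = 3
11 = 2·4 + 3   →  a_1 = 2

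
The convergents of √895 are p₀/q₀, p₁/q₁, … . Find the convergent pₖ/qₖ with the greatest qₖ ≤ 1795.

√895 = [29; 1, 10, 1, 58, …] (period length 4).
Convergents:
  p_0/q_0 = 29/1
  p_1/q_1 = 30/1
  p_2/q_2 = 329/11
  p_3/q_3 = 359/12
  p_4/q_4 = 21151/707
  p_5/q_5 = 21510/719
  p_6/q_6 = 236251/7897
q_5 = 719 ≤ 1795 < 7897 = q_6, so the answer is 21510/719.

21510/719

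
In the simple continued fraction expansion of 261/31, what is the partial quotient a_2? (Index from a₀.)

261 = 8·31 + 13   →  a_0 = 8
31 = 2·13 + 5   →  a_1 = 2
13 = 2·5 + 3   →  a_2 = 2

2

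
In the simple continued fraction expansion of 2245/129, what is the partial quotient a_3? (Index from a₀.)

12

2245 = 17·129 + 52   →  a_0 = 17
129 = 2·52 + 25   →  a_1 = 2
52 = 2·25 + 2   →  a_2 = 2
25 = 12·2 + 1   →  a_3 = 12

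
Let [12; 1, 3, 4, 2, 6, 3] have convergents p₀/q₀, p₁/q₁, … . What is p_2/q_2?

51/4

Using pₖ = aₖpₖ₋₁ + pₖ₋₂, qₖ = aₖqₖ₋₁ + qₖ₋₂ (with p₋₁=1, p₋₂=0, q₋₁=0, q₋₂=1):
  k=0: a=12, p=12, q=1
  k=1: a=1, p=13, q=1
  k=2: a=3, p=51, q=4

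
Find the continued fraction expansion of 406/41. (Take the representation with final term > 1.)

406 = 9×41 + 37
41 = 1×37 + 4
37 = 9×4 + 1
4 = 4×1 + 0  (stop)
So 406/41 = [9; 1, 9, 4].

[9; 1, 9, 4]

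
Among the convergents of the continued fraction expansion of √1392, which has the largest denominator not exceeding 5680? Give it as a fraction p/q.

√1392 = [37; 3, 4, 3, 74, …] (period length 4).
Convergents:
  p_0/q_0 = 37/1
  p_1/q_1 = 112/3
  p_2/q_2 = 485/13
  p_3/q_3 = 1567/42
  p_4/q_4 = 116443/3121
  p_5/q_5 = 350896/9405
q_4 = 3121 ≤ 5680 < 9405 = q_5, so the answer is 116443/3121.

116443/3121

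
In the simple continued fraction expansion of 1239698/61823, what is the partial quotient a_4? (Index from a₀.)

3

1239698 = 20·61823 + 3238   →  a_0 = 20
61823 = 19·3238 + 301   →  a_1 = 19
3238 = 10·301 + 228   →  a_2 = 10
301 = 1·228 + 73   →  a_3 = 1
228 = 3·73 + 9   →  a_4 = 3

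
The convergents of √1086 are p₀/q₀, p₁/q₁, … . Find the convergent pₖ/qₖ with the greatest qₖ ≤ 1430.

47092/1429

√1086 = [32; 1, 20, 1, 64, …] (period length 4).
Convergents:
  p_0/q_0 = 32/1
  p_1/q_1 = 33/1
  p_2/q_2 = 692/21
  p_3/q_3 = 725/22
  p_4/q_4 = 47092/1429
  p_5/q_5 = 47817/1451
q_4 = 1429 ≤ 1430 < 1451 = q_5, so the answer is 47092/1429.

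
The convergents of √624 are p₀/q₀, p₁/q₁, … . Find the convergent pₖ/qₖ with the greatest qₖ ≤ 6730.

√624 = [24; 1, 48, …] (period length 2).
Convergents:
  p_0/q_0 = 24/1
  p_1/q_1 = 25/1
  p_2/q_2 = 1224/49
  p_3/q_3 = 1249/50
  p_4/q_4 = 61176/2449
  p_5/q_5 = 62425/2499
  p_6/q_6 = 3057576/122401
q_5 = 2499 ≤ 6730 < 122401 = q_6, so the answer is 62425/2499.

62425/2499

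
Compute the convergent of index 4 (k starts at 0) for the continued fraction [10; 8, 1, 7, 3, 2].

2245/222

Using pₖ = aₖpₖ₋₁ + pₖ₋₂, qₖ = aₖqₖ₋₁ + qₖ₋₂ (with p₋₁=1, p₋₂=0, q₋₁=0, q₋₂=1):
  k=0: a=10, p=10, q=1
  k=1: a=8, p=81, q=8
  k=2: a=1, p=91, q=9
  k=3: a=7, p=718, q=71
  k=4: a=3, p=2245, q=222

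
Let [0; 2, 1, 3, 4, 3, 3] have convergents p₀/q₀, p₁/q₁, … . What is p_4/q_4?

Using pₖ = aₖpₖ₋₁ + pₖ₋₂, qₖ = aₖqₖ₋₁ + qₖ₋₂ (with p₋₁=1, p₋₂=0, q₋₁=0, q₋₂=1):
  k=0: a=0, p=0, q=1
  k=1: a=2, p=1, q=2
  k=2: a=1, p=1, q=3
  k=3: a=3, p=4, q=11
  k=4: a=4, p=17, q=47

17/47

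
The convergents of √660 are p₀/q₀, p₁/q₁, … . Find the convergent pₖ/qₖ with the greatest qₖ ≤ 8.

77/3

√660 = [25; 1, 2, 4, 2, 1, 50, …] (period length 6).
Convergents:
  p_0/q_0 = 25/1
  p_1/q_1 = 26/1
  p_2/q_2 = 77/3
  p_3/q_3 = 334/13
q_2 = 3 ≤ 8 < 13 = q_3, so the answer is 77/3.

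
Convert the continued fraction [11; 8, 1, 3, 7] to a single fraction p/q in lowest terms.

2823/254

Fold from the inside: start with 7/1.
  3 + 1/7 = 22/7
  1 + 7/22 = 29/22
  8 + 22/29 = 254/29
  11 + 29/254 = 2823/254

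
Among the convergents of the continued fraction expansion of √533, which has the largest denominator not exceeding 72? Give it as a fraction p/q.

√533 = [23; 11, 1, 1, 11, 46, …] (period length 5).
Convergents:
  p_0/q_0 = 23/1
  p_1/q_1 = 254/11
  p_2/q_2 = 277/12
  p_3/q_3 = 531/23
  p_4/q_4 = 6118/265
q_3 = 23 ≤ 72 < 265 = q_4, so the answer is 531/23.

531/23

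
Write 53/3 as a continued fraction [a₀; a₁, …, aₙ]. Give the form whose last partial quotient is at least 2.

[17; 1, 2]

53 = 17*3 + 2
3 = 1*2 + 1
2 = 2*1 + 0  (stop)
So 53/3 = [17; 1, 2].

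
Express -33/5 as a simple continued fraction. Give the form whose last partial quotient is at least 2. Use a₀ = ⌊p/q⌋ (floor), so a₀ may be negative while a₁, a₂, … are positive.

-33 = -7·5 + 2
5 = 2·2 + 1
2 = 2·1 + 0  (stop)
So -33/5 = [-7; 2, 2].

[-7; 2, 2]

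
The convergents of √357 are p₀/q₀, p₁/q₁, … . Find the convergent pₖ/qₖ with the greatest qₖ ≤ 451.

3401/180

√357 = [18; 1, 8, 2, 8, 1, 36, …] (period length 6).
Convergents:
  p_0/q_0 = 18/1
  p_1/q_1 = 19/1
  p_2/q_2 = 170/9
  p_3/q_3 = 359/19
  p_4/q_4 = 3042/161
  p_5/q_5 = 3401/180
  p_6/q_6 = 125478/6641
q_5 = 180 ≤ 451 < 6641 = q_6, so the answer is 3401/180.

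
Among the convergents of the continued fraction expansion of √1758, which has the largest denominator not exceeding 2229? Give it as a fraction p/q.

√1758 = [41; 1, 12, 1, 82, …] (period length 4).
Convergents:
  p_0/q_0 = 41/1
  p_1/q_1 = 42/1
  p_2/q_2 = 545/13
  p_3/q_3 = 587/14
  p_4/q_4 = 48679/1161
  p_5/q_5 = 49266/1175
  p_6/q_6 = 639871/15261
q_5 = 1175 ≤ 2229 < 15261 = q_6, so the answer is 49266/1175.

49266/1175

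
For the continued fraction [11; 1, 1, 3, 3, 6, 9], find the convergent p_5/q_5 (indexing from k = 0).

Using pₖ = aₖpₖ₋₁ + pₖ₋₂, qₖ = aₖqₖ₋₁ + qₖ₋₂ (with p₋₁=1, p₋₂=0, q₋₁=0, q₋₂=1):
  k=0: a=11, p=11, q=1
  k=1: a=1, p=12, q=1
  k=2: a=1, p=23, q=2
  k=3: a=3, p=81, q=7
  k=4: a=3, p=266, q=23
  k=5: a=6, p=1677, q=145

1677/145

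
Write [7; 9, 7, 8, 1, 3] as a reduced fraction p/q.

16181/2276

Fold from the inside: start with 3/1.
  1 + 1/3 = 4/3
  8 + 3/4 = 35/4
  7 + 4/35 = 249/35
  9 + 35/249 = 2276/249
  7 + 249/2276 = 16181/2276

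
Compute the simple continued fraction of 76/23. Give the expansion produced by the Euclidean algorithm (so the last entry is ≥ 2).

[3; 3, 3, 2]

76 = 3·23 + 7
23 = 3·7 + 2
7 = 3·2 + 1
2 = 2·1 + 0  (stop)
So 76/23 = [3; 3, 3, 2].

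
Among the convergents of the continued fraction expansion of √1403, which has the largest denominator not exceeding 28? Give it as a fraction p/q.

√1403 = [37; 2, 5, 3, 1, 3, 5, 2, 74, …] (period length 8).
Convergents:
  p_0/q_0 = 37/1
  p_1/q_1 = 75/2
  p_2/q_2 = 412/11
  p_3/q_3 = 1311/35
q_2 = 11 ≤ 28 < 35 = q_3, so the answer is 412/11.

412/11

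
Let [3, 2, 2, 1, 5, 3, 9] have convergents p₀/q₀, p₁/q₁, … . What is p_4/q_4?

Using pₖ = aₖpₖ₋₁ + pₖ₋₂, qₖ = aₖqₖ₋₁ + qₖ₋₂ (with p₋₁=1, p₋₂=0, q₋₁=0, q₋₂=1):
  k=0: a=3, p=3, q=1
  k=1: a=2, p=7, q=2
  k=2: a=2, p=17, q=5
  k=3: a=1, p=24, q=7
  k=4: a=5, p=137, q=40

137/40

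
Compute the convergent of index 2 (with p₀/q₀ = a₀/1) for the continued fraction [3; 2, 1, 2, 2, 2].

Using pₖ = aₖpₖ₋₁ + pₖ₋₂, qₖ = aₖqₖ₋₁ + qₖ₋₂ (with p₋₁=1, p₋₂=0, q₋₁=0, q₋₂=1):
  k=0: a=3, p=3, q=1
  k=1: a=2, p=7, q=2
  k=2: a=1, p=10, q=3

10/3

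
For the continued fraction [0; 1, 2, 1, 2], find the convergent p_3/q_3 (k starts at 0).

3/4

Using pₖ = aₖpₖ₋₁ + pₖ₋₂, qₖ = aₖqₖ₋₁ + qₖ₋₂ (with p₋₁=1, p₋₂=0, q₋₁=0, q₋₂=1):
  k=0: a=0, p=0, q=1
  k=1: a=1, p=1, q=1
  k=2: a=2, p=2, q=3
  k=3: a=1, p=3, q=4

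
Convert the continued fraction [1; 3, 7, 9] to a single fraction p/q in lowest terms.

Using pₖ = aₖpₖ₋₁ + pₖ₋₂ and qₖ = aₖqₖ₋₁ + qₖ₋₂:
  k=0: a=1, p=1, q=1
  k=1: a=3, p=4, q=3
  k=2: a=7, p=29, q=22
  k=3: a=9, p=265, q=201

265/201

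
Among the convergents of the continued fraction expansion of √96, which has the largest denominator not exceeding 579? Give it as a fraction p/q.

4801/490

√96 = [9; 1, 3, 1, 18, …] (period length 4).
Convergents:
  p_0/q_0 = 9/1
  p_1/q_1 = 10/1
  p_2/q_2 = 39/4
  p_3/q_3 = 49/5
  p_4/q_4 = 921/94
  p_5/q_5 = 970/99
  p_6/q_6 = 3831/391
  p_7/q_7 = 4801/490
  p_8/q_8 = 90249/9211
q_7 = 490 ≤ 579 < 9211 = q_8, so the answer is 4801/490.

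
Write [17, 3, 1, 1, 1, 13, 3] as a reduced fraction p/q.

Using pₖ = aₖpₖ₋₁ + pₖ₋₂ and qₖ = aₖqₖ₋₁ + qₖ₋₂:
  k=0: a=17, p=17, q=1
  k=1: a=3, p=52, q=3
  k=2: a=1, p=69, q=4
  k=3: a=1, p=121, q=7
  k=4: a=1, p=190, q=11
  k=5: a=13, p=2591, q=150
  k=6: a=3, p=7963, q=461

7963/461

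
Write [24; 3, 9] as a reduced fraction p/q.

Using pₖ = aₖpₖ₋₁ + pₖ₋₂ and qₖ = aₖqₖ₋₁ + qₖ₋₂:
  k=0: a=24, p=24, q=1
  k=1: a=3, p=73, q=3
  k=2: a=9, p=681, q=28

681/28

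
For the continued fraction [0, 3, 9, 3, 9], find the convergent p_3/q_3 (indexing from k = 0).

28/87

Using pₖ = aₖpₖ₋₁ + pₖ₋₂, qₖ = aₖqₖ₋₁ + qₖ₋₂ (with p₋₁=1, p₋₂=0, q₋₁=0, q₋₂=1):
  k=0: a=0, p=0, q=1
  k=1: a=3, p=1, q=3
  k=2: a=9, p=9, q=28
  k=3: a=3, p=28, q=87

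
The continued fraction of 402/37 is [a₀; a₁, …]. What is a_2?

6

402 = 10·37 + 32   →  a_0 = 10
37 = 1·32 + 5   →  a_1 = 1
32 = 6·5 + 2   →  a_2 = 6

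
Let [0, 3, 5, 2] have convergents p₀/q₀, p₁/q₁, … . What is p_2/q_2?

5/16

Using pₖ = aₖpₖ₋₁ + pₖ₋₂, qₖ = aₖqₖ₋₁ + qₖ₋₂ (with p₋₁=1, p₋₂=0, q₋₁=0, q₋₂=1):
  k=0: a=0, p=0, q=1
  k=1: a=3, p=1, q=3
  k=2: a=5, p=5, q=16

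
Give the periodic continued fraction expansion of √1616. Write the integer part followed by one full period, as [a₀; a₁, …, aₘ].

[40; 5, 80]

a₀ = ⌊√1616⌋ = 40.
With m₀=0, d₀=1 and mₖ₊₁ = dₖaₖ − mₖ, dₖ₊₁ = (n − mₖ₊₁²)/dₖ, aₖ₊₁ = ⌊(a₀+mₖ₊₁)/dₖ₊₁⌋:
  k=1: m=40, d=16, a=5
  k=2: m=40, d=1, a=80
d=1 and a=2a₀=80 at k=2, so the next step gives (m, d) = (40, 16) again — its k=1 value — and the period has length 2.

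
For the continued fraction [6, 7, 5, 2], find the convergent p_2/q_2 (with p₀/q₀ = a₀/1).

Using pₖ = aₖpₖ₋₁ + pₖ₋₂, qₖ = aₖqₖ₋₁ + qₖ₋₂ (with p₋₁=1, p₋₂=0, q₋₁=0, q₋₂=1):
  k=0: a=6, p=6, q=1
  k=1: a=7, p=43, q=7
  k=2: a=5, p=221, q=36

221/36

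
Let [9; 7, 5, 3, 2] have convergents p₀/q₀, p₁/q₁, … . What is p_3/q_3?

1051/115

Using pₖ = aₖpₖ₋₁ + pₖ₋₂, qₖ = aₖqₖ₋₁ + qₖ₋₂ (with p₋₁=1, p₋₂=0, q₋₁=0, q₋₂=1):
  k=0: a=9, p=9, q=1
  k=1: a=7, p=64, q=7
  k=2: a=5, p=329, q=36
  k=3: a=3, p=1051, q=115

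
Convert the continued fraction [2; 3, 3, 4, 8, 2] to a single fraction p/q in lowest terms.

Fold from the inside: start with 2/1.
  8 + 1/2 = 17/2
  4 + 2/17 = 70/17
  3 + 17/70 = 227/70
  3 + 70/227 = 751/227
  2 + 227/751 = 1729/751

1729/751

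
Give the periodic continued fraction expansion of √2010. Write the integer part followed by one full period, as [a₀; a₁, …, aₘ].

[44; 1, 4, 1, 88]

a₀ = ⌊√2010⌋ = 44.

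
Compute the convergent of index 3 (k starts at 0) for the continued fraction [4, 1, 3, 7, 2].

Using pₖ = aₖpₖ₋₁ + pₖ₋₂, qₖ = aₖqₖ₋₁ + qₖ₋₂ (with p₋₁=1, p₋₂=0, q₋₁=0, q₋₂=1):
  k=0: a=4, p=4, q=1
  k=1: a=1, p=5, q=1
  k=2: a=3, p=19, q=4
  k=3: a=7, p=138, q=29

138/29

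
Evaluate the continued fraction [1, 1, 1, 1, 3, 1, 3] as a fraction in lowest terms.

Fold from the inside: start with 3/1.
  1 + 1/3 = 4/3
  3 + 3/4 = 15/4
  1 + 4/15 = 19/15
  1 + 15/19 = 34/19
  1 + 19/34 = 53/34
  1 + 34/53 = 87/53

87/53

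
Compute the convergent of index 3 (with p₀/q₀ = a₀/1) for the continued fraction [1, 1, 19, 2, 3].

Using pₖ = aₖpₖ₋₁ + pₖ₋₂, qₖ = aₖqₖ₋₁ + qₖ₋₂ (with p₋₁=1, p₋₂=0, q₋₁=0, q₋₂=1):
  k=0: a=1, p=1, q=1
  k=1: a=1, p=2, q=1
  k=2: a=19, p=39, q=20
  k=3: a=2, p=80, q=41

80/41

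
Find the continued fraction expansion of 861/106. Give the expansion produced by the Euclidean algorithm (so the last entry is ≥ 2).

[8; 8, 6, 2]

861 = 8×106 + 13
106 = 8×13 + 2
13 = 6×2 + 1
2 = 2×1 + 0  (stop)
So 861/106 = [8; 8, 6, 2].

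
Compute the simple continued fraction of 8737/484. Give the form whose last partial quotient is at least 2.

[18; 19, 2, 1, 3, 2]

8737 = 18·484 + 25
484 = 19·25 + 9
25 = 2·9 + 7
9 = 1·7 + 2
7 = 3·2 + 1
2 = 2·1 + 0  (stop)
So 8737/484 = [18; 19, 2, 1, 3, 2].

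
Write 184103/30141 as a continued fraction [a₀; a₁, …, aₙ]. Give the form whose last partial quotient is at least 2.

184103 = 6×30141 + 3257
30141 = 9×3257 + 828
3257 = 3×828 + 773
828 = 1×773 + 55
773 = 14×55 + 3
55 = 18×3 + 1
3 = 3×1 + 0  (stop)
So 184103/30141 = [6; 9, 3, 1, 14, 18, 3].

[6; 9, 3, 1, 14, 18, 3]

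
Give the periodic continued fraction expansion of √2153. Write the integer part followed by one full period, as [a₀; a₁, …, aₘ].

a₀ = ⌊√2153⌋ = 46.

[46; 2, 2, 92]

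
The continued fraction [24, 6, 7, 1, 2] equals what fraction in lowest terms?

3407/141

Using pₖ = aₖpₖ₋₁ + pₖ₋₂ and qₖ = aₖqₖ₋₁ + qₖ₋₂:
  k=0: a=24, p=24, q=1
  k=1: a=6, p=145, q=6
  k=2: a=7, p=1039, q=43
  k=3: a=1, p=1184, q=49
  k=4: a=2, p=3407, q=141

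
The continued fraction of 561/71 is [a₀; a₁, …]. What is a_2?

9

561 = 7·71 + 64   →  a_0 = 7
71 = 1·64 + 7   →  a_1 = 1
64 = 9·7 + 1   →  a_2 = 9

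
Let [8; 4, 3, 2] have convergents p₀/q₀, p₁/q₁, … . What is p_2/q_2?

Using pₖ = aₖpₖ₋₁ + pₖ₋₂, qₖ = aₖqₖ₋₁ + qₖ₋₂ (with p₋₁=1, p₋₂=0, q₋₁=0, q₋₂=1):
  k=0: a=8, p=8, q=1
  k=1: a=4, p=33, q=4
  k=2: a=3, p=107, q=13

107/13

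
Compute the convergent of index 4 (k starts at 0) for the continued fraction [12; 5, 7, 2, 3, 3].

3256/267

Using pₖ = aₖpₖ₋₁ + pₖ₋₂, qₖ = aₖqₖ₋₁ + qₖ₋₂ (with p₋₁=1, p₋₂=0, q₋₁=0, q₋₂=1):
  k=0: a=12, p=12, q=1
  k=1: a=5, p=61, q=5
  k=2: a=7, p=439, q=36
  k=3: a=2, p=939, q=77
  k=4: a=3, p=3256, q=267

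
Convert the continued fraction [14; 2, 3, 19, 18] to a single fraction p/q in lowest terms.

35165/2437

Using pₖ = aₖpₖ₋₁ + pₖ₋₂ and qₖ = aₖqₖ₋₁ + qₖ₋₂:
  k=0: a=14, p=14, q=1
  k=1: a=2, p=29, q=2
  k=2: a=3, p=101, q=7
  k=3: a=19, p=1948, q=135
  k=4: a=18, p=35165, q=2437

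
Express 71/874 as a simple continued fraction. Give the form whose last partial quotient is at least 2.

[0; 12, 3, 4, 2, 2]

71 = 0·874 + 71
874 = 12·71 + 22
71 = 3·22 + 5
22 = 4·5 + 2
5 = 2·2 + 1
2 = 2·1 + 0  (stop)
So 71/874 = [0; 12, 3, 4, 2, 2].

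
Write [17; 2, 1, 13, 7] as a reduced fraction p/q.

Using pₖ = aₖpₖ₋₁ + pₖ₋₂ and qₖ = aₖqₖ₋₁ + qₖ₋₂:
  k=0: a=17, p=17, q=1
  k=1: a=2, p=35, q=2
  k=2: a=1, p=52, q=3
  k=3: a=13, p=711, q=41
  k=4: a=7, p=5029, q=290

5029/290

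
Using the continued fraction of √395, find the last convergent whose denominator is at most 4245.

√395 = [19; 1, 6, 1, 38, …] (period length 4).
Convergents:
  p_0/q_0 = 19/1
  p_1/q_1 = 20/1
  p_2/q_2 = 139/7
  p_3/q_3 = 159/8
  p_4/q_4 = 6181/311
  p_5/q_5 = 6340/319
  p_6/q_6 = 44221/2225
  p_7/q_7 = 50561/2544
  p_8/q_8 = 1965539/98897
q_7 = 2544 ≤ 4245 < 98897 = q_8, so the answer is 50561/2544.

50561/2544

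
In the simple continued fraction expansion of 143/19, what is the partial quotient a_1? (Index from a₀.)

143 = 7·19 + 10   →  a_0 = 7
19 = 1·10 + 9   →  a_1 = 1

1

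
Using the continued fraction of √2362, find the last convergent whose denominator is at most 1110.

√2362 = [48; 1, 1, 1, 1, 96, …] (period length 5).
Convergents:
  p_0/q_0 = 48/1
  p_1/q_1 = 49/1
  p_2/q_2 = 97/2
  p_3/q_3 = 146/3
  p_4/q_4 = 243/5
  p_5/q_5 = 23474/483
  p_6/q_6 = 23717/488
  p_7/q_7 = 47191/971
  p_8/q_8 = 70908/1459
q_7 = 971 ≤ 1110 < 1459 = q_8, so the answer is 47191/971.

47191/971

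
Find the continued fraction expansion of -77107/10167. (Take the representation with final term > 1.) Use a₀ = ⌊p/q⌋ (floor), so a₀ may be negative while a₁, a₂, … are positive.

[-8; 2, 2, 2, 9, 3, 9, 3]

-77107 = -8*10167 + 4229
10167 = 2*4229 + 1709
4229 = 2*1709 + 811
1709 = 2*811 + 87
811 = 9*87 + 28
87 = 3*28 + 3
28 = 9*3 + 1
3 = 3*1 + 0  (stop)
So -77107/10167 = [-8; 2, 2, 2, 9, 3, 9, 3].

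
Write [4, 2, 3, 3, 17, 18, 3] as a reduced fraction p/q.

97381/21959

Using pₖ = aₖpₖ₋₁ + pₖ₋₂ and qₖ = aₖqₖ₋₁ + qₖ₋₂:
  k=0: a=4, p=4, q=1
  k=1: a=2, p=9, q=2
  k=2: a=3, p=31, q=7
  k=3: a=3, p=102, q=23
  k=4: a=17, p=1765, q=398
  k=5: a=18, p=31872, q=7187
  k=6: a=3, p=97381, q=21959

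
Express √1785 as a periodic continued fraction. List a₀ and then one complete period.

[42; 4, 84]

a₀ = ⌊√1785⌋ = 42.
With m₀=0, d₀=1 and mₖ₊₁ = dₖaₖ − mₖ, dₖ₊₁ = (n − mₖ₊₁²)/dₖ, aₖ₊₁ = ⌊(a₀+mₖ₊₁)/dₖ₊₁⌋:
  k=1: m=42, d=21, a=4
  k=2: m=42, d=1, a=84
d=1 and a=2a₀=84 at k=2, so the next step gives (m, d) = (42, 21) again — its k=1 value — and the period has length 2.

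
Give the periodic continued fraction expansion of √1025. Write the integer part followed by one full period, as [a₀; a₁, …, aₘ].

[32; 64]

a₀ = ⌊√1025⌋ = 32.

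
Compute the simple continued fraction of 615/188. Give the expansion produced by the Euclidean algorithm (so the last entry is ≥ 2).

615 = 3·188 + 51
188 = 3·51 + 35
51 = 1·35 + 16
35 = 2·16 + 3
16 = 5·3 + 1
3 = 3·1 + 0  (stop)
So 615/188 = [3; 3, 1, 2, 5, 3].

[3; 3, 1, 2, 5, 3]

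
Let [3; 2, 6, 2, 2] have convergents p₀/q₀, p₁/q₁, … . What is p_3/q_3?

97/28

Using pₖ = aₖpₖ₋₁ + pₖ₋₂, qₖ = aₖqₖ₋₁ + qₖ₋₂ (with p₋₁=1, p₋₂=0, q₋₁=0, q₋₂=1):
  k=0: a=3, p=3, q=1
  k=1: a=2, p=7, q=2
  k=2: a=6, p=45, q=13
  k=3: a=2, p=97, q=28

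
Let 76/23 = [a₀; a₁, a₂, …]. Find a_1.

76 = 3·23 + 7   →  a_0 = 3
23 = 3·7 + 2   →  a_1 = 3

3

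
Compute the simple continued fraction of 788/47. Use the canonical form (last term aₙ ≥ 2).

[16; 1, 3, 3, 1, 2]

788 = 16×47 + 36
47 = 1×36 + 11
36 = 3×11 + 3
11 = 3×3 + 2
3 = 1×2 + 1
2 = 2×1 + 0  (stop)
So 788/47 = [16; 1, 3, 3, 1, 2].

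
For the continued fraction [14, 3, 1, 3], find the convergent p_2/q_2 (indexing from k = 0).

Using pₖ = aₖpₖ₋₁ + pₖ₋₂, qₖ = aₖqₖ₋₁ + qₖ₋₂ (with p₋₁=1, p₋₂=0, q₋₁=0, q₋₂=1):
  k=0: a=14, p=14, q=1
  k=1: a=3, p=43, q=3
  k=2: a=1, p=57, q=4

57/4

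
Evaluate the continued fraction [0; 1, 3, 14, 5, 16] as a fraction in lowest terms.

Fold from the inside: start with 16/1.
  5 + 1/16 = 81/16
  14 + 16/81 = 1150/81
  3 + 81/1150 = 3531/1150
  1 + 1150/3531 = 4681/3531
  0 + 3531/4681 = 3531/4681

3531/4681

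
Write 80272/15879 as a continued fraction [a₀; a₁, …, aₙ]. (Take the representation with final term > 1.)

80272 = 5*15879 + 877
15879 = 18*877 + 93
877 = 9*93 + 40
93 = 2*40 + 13
40 = 3*13 + 1
13 = 13*1 + 0  (stop)
So 80272/15879 = [5; 18, 9, 2, 3, 13].

[5; 18, 9, 2, 3, 13]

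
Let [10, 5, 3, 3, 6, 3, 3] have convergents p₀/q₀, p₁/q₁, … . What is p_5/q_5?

10749/1055

Using pₖ = aₖpₖ₋₁ + pₖ₋₂, qₖ = aₖqₖ₋₁ + qₖ₋₂ (with p₋₁=1, p₋₂=0, q₋₁=0, q₋₂=1):
  k=0: a=10, p=10, q=1
  k=1: a=5, p=51, q=5
  k=2: a=3, p=163, q=16
  k=3: a=3, p=540, q=53
  k=4: a=6, p=3403, q=334
  k=5: a=3, p=10749, q=1055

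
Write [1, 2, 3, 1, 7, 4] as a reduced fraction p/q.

Using pₖ = aₖpₖ₋₁ + pₖ₋₂ and qₖ = aₖqₖ₋₁ + qₖ₋₂:
  k=0: a=1, p=1, q=1
  k=1: a=2, p=3, q=2
  k=2: a=3, p=10, q=7
  k=3: a=1, p=13, q=9
  k=4: a=7, p=101, q=70
  k=5: a=4, p=417, q=289

417/289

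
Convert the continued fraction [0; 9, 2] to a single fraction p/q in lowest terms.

2/19

Fold from the inside: start with 2/1.
  9 + 1/2 = 19/2
  0 + 2/19 = 2/19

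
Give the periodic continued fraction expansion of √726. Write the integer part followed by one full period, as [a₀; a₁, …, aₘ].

a₀ = ⌊√726⌋ = 26.
With m₀=0, d₀=1 and mₖ₊₁ = dₖaₖ − mₖ, dₖ₊₁ = (n − mₖ₊₁²)/dₖ, aₖ₊₁ = ⌊(a₀+mₖ₊₁)/dₖ₊₁⌋:
  k=1: m=26, d=50, a=1
  k=2: m=24, d=3, a=16
  k=3: m=24, d=50, a=1
  k=4: m=26, d=1, a=52
d=1 and a=2a₀=52 at k=4, so the next step gives (m, d) = (26, 50) again — its k=1 value — and the period has length 4.

[26; 1, 16, 1, 52]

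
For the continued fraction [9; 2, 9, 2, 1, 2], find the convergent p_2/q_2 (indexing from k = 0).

180/19

Using pₖ = aₖpₖ₋₁ + pₖ₋₂, qₖ = aₖqₖ₋₁ + qₖ₋₂ (with p₋₁=1, p₋₂=0, q₋₁=0, q₋₂=1):
  k=0: a=9, p=9, q=1
  k=1: a=2, p=19, q=2
  k=2: a=9, p=180, q=19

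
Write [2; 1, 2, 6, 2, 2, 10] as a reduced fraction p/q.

2820/1051

Fold from the inside: start with 10/1.
  2 + 1/10 = 21/10
  2 + 10/21 = 52/21
  6 + 21/52 = 333/52
  2 + 52/333 = 718/333
  1 + 333/718 = 1051/718
  2 + 718/1051 = 2820/1051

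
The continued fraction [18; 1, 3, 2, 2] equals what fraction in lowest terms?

413/22

Fold from the inside: start with 2/1.
  2 + 1/2 = 5/2
  3 + 2/5 = 17/5
  1 + 5/17 = 22/17
  18 + 17/22 = 413/22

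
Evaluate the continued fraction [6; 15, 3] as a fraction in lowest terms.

Fold from the inside: start with 3/1.
  15 + 1/3 = 46/3
  6 + 3/46 = 279/46

279/46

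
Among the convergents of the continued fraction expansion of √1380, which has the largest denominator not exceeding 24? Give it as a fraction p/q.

√1380 = [37; 6, 1, 2, 1, 6, 74, …] (period length 6).
Convergents:
  p_0/q_0 = 37/1
  p_1/q_1 = 223/6
  p_2/q_2 = 260/7
  p_3/q_3 = 743/20
  p_4/q_4 = 1003/27
q_3 = 20 ≤ 24 < 27 = q_4, so the answer is 743/20.

743/20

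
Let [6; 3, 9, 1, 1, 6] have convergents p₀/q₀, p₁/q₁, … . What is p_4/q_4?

373/59

Using pₖ = aₖpₖ₋₁ + pₖ₋₂, qₖ = aₖqₖ₋₁ + qₖ₋₂ (with p₋₁=1, p₋₂=0, q₋₁=0, q₋₂=1):
  k=0: a=6, p=6, q=1
  k=1: a=3, p=19, q=3
  k=2: a=9, p=177, q=28
  k=3: a=1, p=196, q=31
  k=4: a=1, p=373, q=59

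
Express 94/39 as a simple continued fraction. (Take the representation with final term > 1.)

[2; 2, 2, 3, 2]

94 = 2·39 + 16
39 = 2·16 + 7
16 = 2·7 + 2
7 = 3·2 + 1
2 = 2·1 + 0  (stop)
So 94/39 = [2; 2, 2, 3, 2].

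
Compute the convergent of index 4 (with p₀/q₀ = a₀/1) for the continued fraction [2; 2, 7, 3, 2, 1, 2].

Using pₖ = aₖpₖ₋₁ + pₖ₋₂, qₖ = aₖqₖ₋₁ + qₖ₋₂ (with p₋₁=1, p₋₂=0, q₋₁=0, q₋₂=1):
  k=0: a=2, p=2, q=1
  k=1: a=2, p=5, q=2
  k=2: a=7, p=37, q=15
  k=3: a=3, p=116, q=47
  k=4: a=2, p=269, q=109

269/109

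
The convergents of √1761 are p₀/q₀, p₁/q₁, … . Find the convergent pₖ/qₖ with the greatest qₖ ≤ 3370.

√1761 = [41; 1, 26, 1, 82, …] (period length 4).
Convergents:
  p_0/q_0 = 41/1
  p_1/q_1 = 42/1
  p_2/q_2 = 1133/27
  p_3/q_3 = 1175/28
  p_4/q_4 = 97483/2323
  p_5/q_5 = 98658/2351
  p_6/q_6 = 2662591/63449
q_5 = 2351 ≤ 3370 < 63449 = q_6, so the answer is 98658/2351.

98658/2351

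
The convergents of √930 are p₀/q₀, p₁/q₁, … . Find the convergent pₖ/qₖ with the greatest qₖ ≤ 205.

3690/121

√930 = [30; 2, 60, …] (period length 2).
Convergents:
  p_0/q_0 = 30/1
  p_1/q_1 = 61/2
  p_2/q_2 = 3690/121
  p_3/q_3 = 7441/244
q_2 = 121 ≤ 205 < 244 = q_3, so the answer is 3690/121.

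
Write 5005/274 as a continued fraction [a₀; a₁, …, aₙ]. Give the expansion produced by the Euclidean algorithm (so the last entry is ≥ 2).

5005 = 18*274 + 73
274 = 3*73 + 55
73 = 1*55 + 18
55 = 3*18 + 1
18 = 18*1 + 0  (stop)
So 5005/274 = [18; 3, 1, 3, 18].

[18; 3, 1, 3, 18]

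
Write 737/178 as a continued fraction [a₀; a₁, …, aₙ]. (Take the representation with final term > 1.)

[4; 7, 8, 3]

737 = 4×178 + 25
178 = 7×25 + 3
25 = 8×3 + 1
3 = 3×1 + 0  (stop)
So 737/178 = [4; 7, 8, 3].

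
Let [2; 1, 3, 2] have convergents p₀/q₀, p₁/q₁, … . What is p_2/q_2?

Using pₖ = aₖpₖ₋₁ + pₖ₋₂, qₖ = aₖqₖ₋₁ + qₖ₋₂ (with p₋₁=1, p₋₂=0, q₋₁=0, q₋₂=1):
  k=0: a=2, p=2, q=1
  k=1: a=1, p=3, q=1
  k=2: a=3, p=11, q=4

11/4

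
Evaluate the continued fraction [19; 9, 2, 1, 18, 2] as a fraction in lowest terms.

20521/1074

Fold from the inside: start with 2/1.
  18 + 1/2 = 37/2
  1 + 2/37 = 39/37
  2 + 37/39 = 115/39
  9 + 39/115 = 1074/115
  19 + 115/1074 = 20521/1074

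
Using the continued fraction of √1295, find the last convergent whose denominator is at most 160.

2591/72

√1295 = [35; 1, 70, …] (period length 2).
Convergents:
  p_0/q_0 = 35/1
  p_1/q_1 = 36/1
  p_2/q_2 = 2555/71
  p_3/q_3 = 2591/72
  p_4/q_4 = 183925/5111
q_3 = 72 ≤ 160 < 5111 = q_4, so the answer is 2591/72.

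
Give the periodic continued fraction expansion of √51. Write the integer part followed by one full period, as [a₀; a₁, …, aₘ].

[7; 7, 14]

a₀ = ⌊√51⌋ = 7.
With m₀=0, d₀=1 and mₖ₊₁ = dₖaₖ − mₖ, dₖ₊₁ = (n − mₖ₊₁²)/dₖ, aₖ₊₁ = ⌊(a₀+mₖ₊₁)/dₖ₊₁⌋:
  k=1: m=7, d=2, a=7
  k=2: m=7, d=1, a=14
d=1 and a=2a₀=14 at k=2, so the next step gives (m, d) = (7, 2) again — its k=1 value — and the period has length 2.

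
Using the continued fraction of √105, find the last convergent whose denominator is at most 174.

√105 = [10; 4, 20, …] (period length 2).
Convergents:
  p_0/q_0 = 10/1
  p_1/q_1 = 41/4
  p_2/q_2 = 830/81
  p_3/q_3 = 3361/328
q_2 = 81 ≤ 174 < 328 = q_3, so the answer is 830/81.

830/81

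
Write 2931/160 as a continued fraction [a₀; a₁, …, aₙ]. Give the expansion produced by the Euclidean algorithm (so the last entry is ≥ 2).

2931 = 18*160 + 51
160 = 3*51 + 7
51 = 7*7 + 2
7 = 3*2 + 1
2 = 2*1 + 0  (stop)
So 2931/160 = [18; 3, 7, 3, 2].

[18; 3, 7, 3, 2]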